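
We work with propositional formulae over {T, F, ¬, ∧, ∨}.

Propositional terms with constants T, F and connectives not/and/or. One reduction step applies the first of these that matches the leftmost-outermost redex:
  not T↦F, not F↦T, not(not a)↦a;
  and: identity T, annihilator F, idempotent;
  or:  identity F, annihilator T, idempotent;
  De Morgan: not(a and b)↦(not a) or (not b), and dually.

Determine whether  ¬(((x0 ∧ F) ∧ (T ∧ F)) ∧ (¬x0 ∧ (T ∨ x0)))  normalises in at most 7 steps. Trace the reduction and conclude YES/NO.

  start: ¬(((x0 ∧ F) ∧ (T ∧ F)) ∧ (¬x0 ∧ (T ∨ x0)))
  [1] ¬((x0 ∧ F) ∧ (T ∧ F)) ∨ ¬(¬x0 ∧ (T ∨ x0))
  [2] (¬(x0 ∧ F) ∨ ¬(T ∧ F)) ∨ ¬(¬x0 ∧ (T ∨ x0))
  [3] ((¬x0 ∨ ¬F) ∨ ¬(T ∧ F)) ∨ ¬(¬x0 ∧ (T ∨ x0))
  [4] ((¬x0 ∨ T) ∨ ¬(T ∧ F)) ∨ ¬(¬x0 ∧ (T ∨ x0))
  [5] (T ∨ ¬(T ∧ F)) ∨ ¬(¬x0 ∧ (T ∨ x0))
  [6] T ∨ ¬(¬x0 ∧ (T ∨ x0))
  [7] T

Answer: YES — reaches normal form T in 7 ≤ 7 steps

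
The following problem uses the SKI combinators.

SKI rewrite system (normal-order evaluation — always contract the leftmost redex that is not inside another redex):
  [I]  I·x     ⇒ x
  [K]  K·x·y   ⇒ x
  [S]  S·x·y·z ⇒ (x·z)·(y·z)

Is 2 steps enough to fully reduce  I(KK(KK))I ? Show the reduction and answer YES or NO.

Answer: YES — reaches normal form KI in 2 ≤ 2 steps

Reduction:
  start: I(KK(KK))I
  step 1: KK(KK)I
  step 2: KI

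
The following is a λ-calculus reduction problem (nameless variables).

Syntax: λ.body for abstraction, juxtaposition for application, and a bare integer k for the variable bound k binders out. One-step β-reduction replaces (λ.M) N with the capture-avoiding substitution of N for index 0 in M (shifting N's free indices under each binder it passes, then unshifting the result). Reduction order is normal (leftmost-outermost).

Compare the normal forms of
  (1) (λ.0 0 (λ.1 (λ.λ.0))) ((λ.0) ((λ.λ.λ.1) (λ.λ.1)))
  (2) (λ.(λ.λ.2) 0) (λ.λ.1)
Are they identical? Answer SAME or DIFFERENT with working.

Term A:
  start: (λ.0 0 (λ.1 (λ.λ.0))) ((λ.0) ((λ.λ.λ.1) (λ.λ.1)))
  step 1: (λ.0) ((λ.λ.λ.1) (λ.λ.1)) ((λ.0) ((λ.λ.λ.1) (λ.λ.1))) (λ.(λ.0) ((λ.λ.λ.1) (λ.λ.1)) (λ.λ.0))
  step 2: (λ.λ.λ.1) (λ.λ.1) ((λ.0) ((λ.λ.λ.1) (λ.λ.1))) (λ.(λ.0) ((λ.λ.λ.1) (λ.λ.1)) (λ.λ.0))
  step 3: (λ.λ.1) ((λ.0) ((λ.λ.λ.1) (λ.λ.1))) (λ.(λ.0) ((λ.λ.λ.1) (λ.λ.1)) (λ.λ.0))
  step 4: (λ.(λ.0) ((λ.λ.λ.1) (λ.λ.1))) (λ.(λ.0) ((λ.λ.λ.1) (λ.λ.1)) (λ.λ.0))
  step 5: (λ.0) ((λ.λ.λ.1) (λ.λ.1))
  step 6: (λ.λ.λ.1) (λ.λ.1)
  step 7: λ.λ.1

Term B:
  start: (λ.(λ.λ.2) 0) (λ.λ.1)
  step 1: (λ.λ.λ.λ.1) (λ.λ.1)
  step 2: λ.λ.λ.1

Answer: DIFFERENT — A ⇓ λ.λ.1, B ⇓ λ.λ.λ.1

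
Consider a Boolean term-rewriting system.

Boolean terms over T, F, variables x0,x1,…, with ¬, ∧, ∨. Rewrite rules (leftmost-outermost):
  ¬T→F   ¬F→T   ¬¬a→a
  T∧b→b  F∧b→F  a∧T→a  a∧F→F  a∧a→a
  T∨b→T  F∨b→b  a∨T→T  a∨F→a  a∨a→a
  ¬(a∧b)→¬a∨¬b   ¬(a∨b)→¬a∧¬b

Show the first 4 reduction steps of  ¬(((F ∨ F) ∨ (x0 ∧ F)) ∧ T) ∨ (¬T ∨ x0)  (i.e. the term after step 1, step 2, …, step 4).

Answer: after 4 steps: ((¬F ∧ ¬(x0 ∧ F)) ∨ ¬T) ∨ (¬T ∨ x0)

Reduction:
  start: ¬(((F ∨ F) ∨ (x0 ∧ F)) ∧ T) ∨ (¬T ∨ x0)
  [1] (¬((F ∨ F) ∨ (x0 ∧ F)) ∨ ¬T) ∨ (¬T ∨ x0)
  [2] ((¬(F ∨ F) ∧ ¬(x0 ∧ F)) ∨ ¬T) ∨ (¬T ∨ x0)
  [3] (((¬F ∧ ¬F) ∧ ¬(x0 ∧ F)) ∨ ¬T) ∨ (¬T ∨ x0)
  [4] ((¬F ∧ ¬(x0 ∧ F)) ∨ ¬T) ∨ (¬T ∨ x0)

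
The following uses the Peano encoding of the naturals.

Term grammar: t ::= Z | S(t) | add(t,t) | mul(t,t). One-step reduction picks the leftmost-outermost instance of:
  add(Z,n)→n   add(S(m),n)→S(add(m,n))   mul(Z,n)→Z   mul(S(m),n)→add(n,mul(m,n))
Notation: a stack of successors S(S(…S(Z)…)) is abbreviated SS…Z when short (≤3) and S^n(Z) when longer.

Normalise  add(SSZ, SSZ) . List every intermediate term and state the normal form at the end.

Answer: normal form = S^4(Z)  (in 3 steps)

Working:
  start: add(SSZ, SSZ)
  [1] S(add(SZ, SSZ))
  [2] S(S(add(Z, SSZ)))
  [3] S^4(Z)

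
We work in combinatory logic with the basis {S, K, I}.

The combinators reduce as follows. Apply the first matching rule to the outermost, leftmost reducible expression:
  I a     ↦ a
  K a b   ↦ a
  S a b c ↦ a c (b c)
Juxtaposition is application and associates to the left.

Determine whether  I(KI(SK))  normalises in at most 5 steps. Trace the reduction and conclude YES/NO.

Answer: YES — reaches normal form I in 2 ≤ 5 steps

Derivation:
  start: I(KI(SK))
  [1] KI(SK)
  [2] I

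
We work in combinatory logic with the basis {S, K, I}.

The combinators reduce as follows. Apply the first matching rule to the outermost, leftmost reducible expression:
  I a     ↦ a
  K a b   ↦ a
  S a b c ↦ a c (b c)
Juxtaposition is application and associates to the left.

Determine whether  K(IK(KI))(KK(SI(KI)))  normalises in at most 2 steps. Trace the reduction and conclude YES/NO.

Answer: YES — reaches normal form K(KI) in 2 ≤ 2 steps

Working:
  start: K(IK(KI))(KK(SI(KI)))
  step 1: IK(KI)
  step 2: K(KI)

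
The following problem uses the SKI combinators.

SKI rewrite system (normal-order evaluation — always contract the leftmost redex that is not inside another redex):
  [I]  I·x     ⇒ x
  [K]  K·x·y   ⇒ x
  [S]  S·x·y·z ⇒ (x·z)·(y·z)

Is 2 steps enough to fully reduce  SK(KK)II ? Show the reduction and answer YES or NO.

  start: SK(KK)II
  →1  KI(KKI)I
  →2  II

Answer: NO — after 2 steps the term is II, not yet normal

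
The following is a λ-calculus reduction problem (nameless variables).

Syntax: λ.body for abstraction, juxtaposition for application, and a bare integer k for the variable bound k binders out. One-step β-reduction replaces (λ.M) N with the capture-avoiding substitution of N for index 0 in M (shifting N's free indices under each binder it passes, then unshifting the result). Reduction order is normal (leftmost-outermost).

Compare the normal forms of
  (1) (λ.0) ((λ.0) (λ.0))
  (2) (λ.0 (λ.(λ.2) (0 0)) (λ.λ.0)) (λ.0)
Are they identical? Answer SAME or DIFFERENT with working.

Term A:
  start: (λ.0) ((λ.0) (λ.0))
  step 1: (λ.0) (λ.0)
  step 2: λ.0

Term B:
  start: (λ.0 (λ.(λ.2) (0 0)) (λ.λ.0)) (λ.0)
  step 1: (λ.0) (λ.(λ.λ.0) (0 0)) (λ.λ.0)
  step 2: (λ.(λ.λ.0) (0 0)) (λ.λ.0)
  step 3: (λ.λ.0) ((λ.λ.0) (λ.λ.0))
  step 4: λ.0

Answer: SAME — A ⇓ λ.0, B ⇓ λ.0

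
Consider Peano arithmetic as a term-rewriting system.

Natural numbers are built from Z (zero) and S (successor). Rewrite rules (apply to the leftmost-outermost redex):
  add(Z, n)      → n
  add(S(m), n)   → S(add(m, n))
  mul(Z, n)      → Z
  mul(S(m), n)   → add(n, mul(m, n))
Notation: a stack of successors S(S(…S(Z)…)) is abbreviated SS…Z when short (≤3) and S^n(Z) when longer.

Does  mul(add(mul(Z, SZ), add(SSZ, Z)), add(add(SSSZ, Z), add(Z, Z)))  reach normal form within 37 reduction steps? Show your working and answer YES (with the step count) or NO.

  start: mul(add(mul(Z, SZ), add(SSZ, Z)), add(add(SSSZ, Z), add(Z, Z)))
  [1] mul(add(Z, add(SSZ, Z)), add(add(SSSZ, Z), add(Z, Z)))
  [2] mul(add(SSZ, Z), add(add(SSSZ, Z), add(Z, Z)))
  [3] mul(S(add(SZ, Z)), add(add(SSSZ, Z), add(Z, Z)))
  [4] add(add(add(SSSZ, Z), add(Z, Z)), mul(add(SZ, Z), add(add(SSSZ, Z), add(Z, Z))))
  [5] add(add(S(add(SSZ, Z)), add(Z, Z)), mul(add(SZ, Z), add(add(SSSZ, Z), add(Z, Z))))
  [6] add(S(add(add(SSZ, Z), add(Z, Z))), mul(add(SZ, Z), add(add(SSSZ, Z), add(Z, Z))))
  [7] S(add(add(add(SSZ, Z), add(Z, Z)), mul(add(SZ, Z), add(add(SSSZ, Z), add(Z, Z)))))
  [8] S(add(add(S(add(SZ, Z)), add(Z, Z)), mul(add(SZ, Z), add(add(SSSZ, Z), add(Z, Z)))))
  [9] S(add(S(add(add(SZ, Z), add(Z, Z))), mul(add(SZ, Z), add(add(SSSZ, Z), add(Z, Z)))))
  [10] S(S(add(add(add(SZ, Z), add(Z, Z)), mul(add(SZ, Z), add(add(SSSZ, Z), add(Z, Z))))))
  [11] S(S(add(add(S(add(Z, Z)), add(Z, Z)), mul(add(SZ, Z), add(add(SSSZ, Z), add(Z, Z))))))
  [12] S(S(add(S(add(add(Z, Z), add(Z, Z))), mul(add(SZ, Z), add(add(SSSZ, Z), add(Z, Z))))))
  [13] S(S(S(add(add(add(Z, Z), add(Z, Z)), mul(add(SZ, Z), add(add(SSSZ, Z), add(Z, Z)))))))
  [14] S(S(S(add(add(Z, add(Z, Z)), mul(add(SZ, Z), add(add(SSSZ, Z), add(Z, Z)))))))
  [15] S(S(S(add(add(Z, Z), mul(add(SZ, Z), add(add(SSSZ, Z), add(Z, Z)))))))
  [16] S(S(S(add(Z, mul(add(SZ, Z), add(add(SSSZ, Z), add(Z, Z)))))))
  [17] S(S(S(mul(add(SZ, Z), add(add(SSSZ, Z), add(Z, Z))))))
  [18] S(S(S(mul(S(add(Z, Z)), add(add(SSSZ, Z), add(Z, Z))))))
  [19] S(S(S(add(add(add(SSSZ, Z), add(Z, Z)), mul(add(Z, Z), add(add(SSSZ, Z), add(Z, Z)))))))
  [20] S(S(S(add(add(S(add(SSZ, Z)), add(Z, Z)), mul(add(Z, Z), add(add(SSSZ, Z), add(Z, Z)))))))
  [21] S(S(S(add(S(add(add(SSZ, Z), add(Z, Z))), mul(add(Z, Z), add(add(SSSZ, Z), add(Z, Z)))))))
  [22] S(S(S(S(add(add(add(SSZ, Z), add(Z, Z)), mul(add(Z, Z), add(add(SSSZ, Z), add(Z, Z))))))))
  [23] S(S(S(S(add(add(S(add(SZ, Z)), add(Z, Z)), mul(add(Z, Z), add(add(SSSZ, Z), add(Z, Z))))))))
  [24] S(S(S(S(add(S(add(add(SZ, Z), add(Z, Z))), mul(add(Z, Z), add(add(SSSZ, Z), add(Z, Z))))))))
  [25] S(S(S(S(S(add(add(add(SZ, Z), add(Z, Z)), mul(add(Z, Z), add(add(SSSZ, Z), add(Z, Z)))))))))
  [26] S(S(S(S(S(add(add(S(add(Z, Z)), add(Z, Z)), mul(add(Z, Z), add(add(SSSZ, Z), add(Z, Z)))))))))
  [27] S(S(S(S(S(add(S(add(add(Z, Z), add(Z, Z))), mul(add(Z, Z), add(add(SSSZ, Z), add(Z, Z)))))))))
  [28] S(S(S(S(S(S(add(add(add(Z, Z), add(Z, Z)), mul(add(Z, Z), add(add(SSSZ, Z), add(Z, Z))))))))))
  [29] S(S(S(S(S(S(add(add(Z, add(Z, Z)), mul(add(Z, Z), add(add(SSSZ, Z), add(Z, Z))))))))))
  [30] S(S(S(S(S(S(add(add(Z, Z), mul(add(Z, Z), add(add(SSSZ, Z), add(Z, Z))))))))))
  [31] S(S(S(S(S(S(add(Z, mul(add(Z, Z), add(add(SSSZ, Z), add(Z, Z))))))))))
  [32] S(S(S(S(S(S(mul(add(Z, Z), add(add(SSSZ, Z), add(Z, Z)))))))))
  [33] S(S(S(S(S(S(mul(Z, add(add(SSSZ, Z), add(Z, Z)))))))))
  [34] S^6(Z)

Answer: YES — reaches normal form S^6(Z) in 34 ≤ 37 steps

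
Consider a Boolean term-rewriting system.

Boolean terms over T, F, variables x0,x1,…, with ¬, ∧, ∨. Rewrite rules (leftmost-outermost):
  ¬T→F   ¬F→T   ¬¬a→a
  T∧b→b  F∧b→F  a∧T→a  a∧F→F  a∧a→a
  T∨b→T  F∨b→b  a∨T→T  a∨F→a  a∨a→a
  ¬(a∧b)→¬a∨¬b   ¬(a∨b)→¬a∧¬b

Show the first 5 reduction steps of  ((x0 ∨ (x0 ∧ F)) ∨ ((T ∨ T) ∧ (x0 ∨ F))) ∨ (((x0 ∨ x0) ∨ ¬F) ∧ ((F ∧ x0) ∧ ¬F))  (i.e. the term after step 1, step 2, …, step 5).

  start: ((x0 ∨ (x0 ∧ F)) ∨ ((T ∨ T) ∧ (x0 ∨ F))) ∨ (((x0 ∨ x0) ∨ ¬F) ∧ ((F ∧ x0) ∧ ¬F))
  →1  ((x0 ∨ F) ∨ ((T ∨ T) ∧ (x0 ∨ F))) ∨ (((x0 ∨ x0) ∨ ¬F) ∧ ((F ∧ x0) ∧ ¬F))
  →2  (x0 ∨ ((T ∨ T) ∧ (x0 ∨ F))) ∨ (((x0 ∨ x0) ∨ ¬F) ∧ ((F ∧ x0) ∧ ¬F))
  →3  (x0 ∨ (T ∧ (x0 ∨ F))) ∨ (((x0 ∨ x0) ∨ ¬F) ∧ ((F ∧ x0) ∧ ¬F))
  →4  (x0 ∨ (x0 ∨ F)) ∨ (((x0 ∨ x0) ∨ ¬F) ∧ ((F ∧ x0) ∧ ¬F))
  →5  (x0 ∨ x0) ∨ (((x0 ∨ x0) ∨ ¬F) ∧ ((F ∧ x0) ∧ ¬F))

Answer: after 5 steps: (x0 ∨ x0) ∨ (((x0 ∨ x0) ∨ ¬F) ∧ ((F ∧ x0) ∧ ¬F))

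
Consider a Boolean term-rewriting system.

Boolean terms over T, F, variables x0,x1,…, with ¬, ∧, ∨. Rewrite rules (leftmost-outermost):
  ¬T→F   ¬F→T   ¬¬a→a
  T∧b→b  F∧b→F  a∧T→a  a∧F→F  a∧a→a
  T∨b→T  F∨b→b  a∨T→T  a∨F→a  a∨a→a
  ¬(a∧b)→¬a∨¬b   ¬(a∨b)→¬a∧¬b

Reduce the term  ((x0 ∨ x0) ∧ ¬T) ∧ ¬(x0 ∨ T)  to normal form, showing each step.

  start: ((x0 ∨ x0) ∧ ¬T) ∧ ¬(x0 ∨ T)
  step 1: (x0 ∧ ¬T) ∧ ¬(x0 ∨ T)
  step 2: (x0 ∧ F) ∧ ¬(x0 ∨ T)
  step 3: F ∧ ¬(x0 ∨ T)
  step 4: F

Answer: normal form = F  (in 4 steps)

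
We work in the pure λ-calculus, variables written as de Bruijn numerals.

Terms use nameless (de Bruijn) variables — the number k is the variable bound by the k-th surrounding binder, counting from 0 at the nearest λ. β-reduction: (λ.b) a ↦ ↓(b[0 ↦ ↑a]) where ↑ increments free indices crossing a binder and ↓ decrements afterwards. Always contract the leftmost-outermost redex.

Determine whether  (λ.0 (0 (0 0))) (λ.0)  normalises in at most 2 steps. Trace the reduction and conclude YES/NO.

Answer: NO — after 2 steps the term is (λ.0) ((λ.0) (λ.0)), not yet normal

Working:
  start: (λ.0 (0 (0 0))) (λ.0)
  →1  (λ.0) ((λ.0) ((λ.0) (λ.0)))
  →2  (λ.0) ((λ.0) (λ.0))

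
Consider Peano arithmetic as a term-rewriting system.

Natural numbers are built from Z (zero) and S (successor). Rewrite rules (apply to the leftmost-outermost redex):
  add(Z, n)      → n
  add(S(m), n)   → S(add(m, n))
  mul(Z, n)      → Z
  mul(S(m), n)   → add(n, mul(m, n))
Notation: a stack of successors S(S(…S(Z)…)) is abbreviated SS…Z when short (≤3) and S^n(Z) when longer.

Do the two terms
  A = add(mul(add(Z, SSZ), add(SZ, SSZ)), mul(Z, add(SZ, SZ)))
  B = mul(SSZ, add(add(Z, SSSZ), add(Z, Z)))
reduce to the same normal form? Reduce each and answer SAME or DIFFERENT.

Answer: SAME — A ⇓ S^6(Z), B ⇓ S^6(Z)

Reduction:
Term A:
  start: add(mul(add(Z, SSZ), add(SZ, SSZ)), mul(Z, add(SZ, SZ)))
  →1  add(mul(SSZ, add(SZ, SSZ)), mul(Z, add(SZ, SZ)))
  →2  add(add(add(SZ, SSZ), mul(SZ, add(SZ, SSZ))), mul(Z, add(SZ, SZ)))
  →3  add(add(S(add(Z, SSZ)), mul(SZ, add(SZ, SSZ))), mul(Z, add(SZ, SZ)))
  →4  add(S(add(add(Z, SSZ), mul(SZ, add(SZ, SSZ)))), mul(Z, add(SZ, SZ)))
  →5  S(add(add(add(Z, SSZ), mul(SZ, add(SZ, SSZ))), mul(Z, add(SZ, SZ))))
  →6  S(add(add(SSZ, mul(SZ, add(SZ, SSZ))), mul(Z, add(SZ, SZ))))
  →7  S(add(S(add(SZ, mul(SZ, add(SZ, SSZ)))), mul(Z, add(SZ, SZ))))
  →8  S(S(add(add(SZ, mul(SZ, add(SZ, SSZ))), mul(Z, add(SZ, SZ)))))
  →9  S(S(add(S(add(Z, mul(SZ, add(SZ, SSZ)))), mul(Z, add(SZ, SZ)))))
  →10  S(S(S(add(add(Z, mul(SZ, add(SZ, SSZ))), mul(Z, add(SZ, SZ))))))
  →11  S(S(S(add(mul(SZ, add(SZ, SSZ)), mul(Z, add(SZ, SZ))))))
  →12  S(S(S(add(add(add(SZ, SSZ), mul(Z, add(SZ, SSZ))), mul(Z, add(SZ, SZ))))))
  →13  S(S(S(add(add(S(add(Z, SSZ)), mul(Z, add(SZ, SSZ))), mul(Z, add(SZ, SZ))))))
  →14  S(S(S(add(S(add(add(Z, SSZ), mul(Z, add(SZ, SSZ)))), mul(Z, add(SZ, SZ))))))
  →15  S(S(S(S(add(add(add(Z, SSZ), mul(Z, add(SZ, SSZ))), mul(Z, add(SZ, SZ)))))))
  →16  S(S(S(S(add(add(SSZ, mul(Z, add(SZ, SSZ))), mul(Z, add(SZ, SZ)))))))
  →17  S(S(S(S(add(S(add(SZ, mul(Z, add(SZ, SSZ)))), mul(Z, add(SZ, SZ)))))))
  →18  S(S(S(S(S(add(add(SZ, mul(Z, add(SZ, SSZ))), mul(Z, add(SZ, SZ))))))))
  →19  S(S(S(S(S(add(S(add(Z, mul(Z, add(SZ, SSZ)))), mul(Z, add(SZ, SZ))))))))
  →20  S(S(S(S(S(S(add(add(Z, mul(Z, add(SZ, SSZ))), mul(Z, add(SZ, SZ)))))))))
  →21  S(S(S(S(S(S(add(mul(Z, add(SZ, SSZ)), mul(Z, add(SZ, SZ)))))))))
  →22  S(S(S(S(S(S(add(Z, mul(Z, add(SZ, SZ)))))))))
  →23  S(S(S(S(S(S(mul(Z, add(SZ, SZ))))))))
  →24  S^6(Z)

Term B:
  start: mul(SSZ, add(add(Z, SSSZ), add(Z, Z)))
  →1  add(add(add(Z, SSSZ), add(Z, Z)), mul(SZ, add(add(Z, SSSZ), add(Z, Z))))
  →2  add(add(SSSZ, add(Z, Z)), mul(SZ, add(add(Z, SSSZ), add(Z, Z))))
  →3  add(S(add(SSZ, add(Z, Z))), mul(SZ, add(add(Z, SSSZ), add(Z, Z))))
  →4  S(add(add(SSZ, add(Z, Z)), mul(SZ, add(add(Z, SSSZ), add(Z, Z)))))
  →5  S(add(S(add(SZ, add(Z, Z))), mul(SZ, add(add(Z, SSSZ), add(Z, Z)))))
  →6  S(S(add(add(SZ, add(Z, Z)), mul(SZ, add(add(Z, SSSZ), add(Z, Z))))))
  →7  S(S(add(S(add(Z, add(Z, Z))), mul(SZ, add(add(Z, SSSZ), add(Z, Z))))))
  →8  S(S(S(add(add(Z, add(Z, Z)), mul(SZ, add(add(Z, SSSZ), add(Z, Z)))))))
  →9  S(S(S(add(add(Z, Z), mul(SZ, add(add(Z, SSSZ), add(Z, Z)))))))
  →10  S(S(S(add(Z, mul(SZ, add(add(Z, SSSZ), add(Z, Z)))))))
  →11  S(S(S(mul(SZ, add(add(Z, SSSZ), add(Z, Z))))))
  →12  S(S(S(add(add(add(Z, SSSZ), add(Z, Z)), mul(Z, add(add(Z, SSSZ), add(Z, Z)))))))
  →13  S(S(S(add(add(SSSZ, add(Z, Z)), mul(Z, add(add(Z, SSSZ), add(Z, Z)))))))
  →14  S(S(S(add(S(add(SSZ, add(Z, Z))), mul(Z, add(add(Z, SSSZ), add(Z, Z)))))))
  →15  S(S(S(S(add(add(SSZ, add(Z, Z)), mul(Z, add(add(Z, SSSZ), add(Z, Z))))))))
  →16  S(S(S(S(add(S(add(SZ, add(Z, Z))), mul(Z, add(add(Z, SSSZ), add(Z, Z))))))))
  →17  S(S(S(S(S(add(add(SZ, add(Z, Z)), mul(Z, add(add(Z, SSSZ), add(Z, Z)))))))))
  →18  S(S(S(S(S(add(S(add(Z, add(Z, Z))), mul(Z, add(add(Z, SSSZ), add(Z, Z)))))))))
  →19  S(S(S(S(S(S(add(add(Z, add(Z, Z)), mul(Z, add(add(Z, SSSZ), add(Z, Z))))))))))
  →20  S(S(S(S(S(S(add(add(Z, Z), mul(Z, add(add(Z, SSSZ), add(Z, Z))))))))))
  →21  S(S(S(S(S(S(add(Z, mul(Z, add(add(Z, SSSZ), add(Z, Z))))))))))
  →22  S(S(S(S(S(S(mul(Z, add(add(Z, SSSZ), add(Z, Z)))))))))
  →23  S^6(Z)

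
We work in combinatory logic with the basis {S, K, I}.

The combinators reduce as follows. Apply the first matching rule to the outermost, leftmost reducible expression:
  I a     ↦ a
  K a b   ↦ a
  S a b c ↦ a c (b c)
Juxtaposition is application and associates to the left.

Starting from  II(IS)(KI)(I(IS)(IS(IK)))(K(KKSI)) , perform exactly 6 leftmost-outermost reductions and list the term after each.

  start: II(IS)(KI)(I(IS)(IS(IK)))(K(KKSI))
  step 1: I(IS)(KI)(I(IS)(IS(IK)))(K(KKSI))
  step 2: IS(KI)(I(IS)(IS(IK)))(K(KKSI))
  step 3: S(KI)(I(IS)(IS(IK)))(K(KKSI))
  step 4: KI(K(KKSI))(I(IS)(IS(IK))(K(KKSI)))
  step 5: I(I(IS)(IS(IK))(K(KKSI)))
  step 6: I(IS)(IS(IK))(K(KKSI))

Answer: after 6 steps: I(IS)(IS(IK))(K(KKSI))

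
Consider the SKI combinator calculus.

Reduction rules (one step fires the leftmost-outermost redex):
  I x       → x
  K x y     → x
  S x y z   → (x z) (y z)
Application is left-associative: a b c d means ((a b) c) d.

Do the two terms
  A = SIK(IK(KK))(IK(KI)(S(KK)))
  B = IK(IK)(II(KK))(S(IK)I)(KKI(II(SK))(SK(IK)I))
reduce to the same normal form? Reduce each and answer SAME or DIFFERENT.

Term A:
  start: SIK(IK(KK))(IK(KI)(S(KK)))
  step 1: I(IK(KK))(K(IK(KK)))(IK(KI)(S(KK)))
  step 2: IK(KK)(K(IK(KK)))(IK(KI)(S(KK)))
  step 3: K(KK)(K(IK(KK)))(IK(KI)(S(KK)))
  step 4: KK(IK(KI)(S(KK)))
  step 5: K

Term B:
  start: IK(IK)(II(KK))(S(IK)I)(KKI(II(SK))(SK(IK)I))
  step 1: K(IK)(II(KK))(S(IK)I)(KKI(II(SK))(SK(IK)I))
  step 2: IK(S(IK)I)(KKI(II(SK))(SK(IK)I))
  step 3: K(S(IK)I)(KKI(II(SK))(SK(IK)I))
  step 4: S(IK)I
  step 5: SKI

Answer: DIFFERENT — A ⇓ K, B ⇓ SKI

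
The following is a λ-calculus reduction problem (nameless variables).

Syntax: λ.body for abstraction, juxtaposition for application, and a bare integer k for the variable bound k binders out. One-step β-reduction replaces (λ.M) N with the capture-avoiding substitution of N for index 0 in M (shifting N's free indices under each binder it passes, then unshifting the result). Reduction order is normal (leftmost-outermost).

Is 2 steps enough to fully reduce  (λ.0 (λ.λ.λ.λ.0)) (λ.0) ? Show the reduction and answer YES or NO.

  start: (λ.0 (λ.λ.λ.λ.0)) (λ.0)
  step 1: (λ.0) (λ.λ.λ.λ.0)
  step 2: λ.λ.λ.λ.0

Answer: YES — reaches normal form λ.λ.λ.λ.0 in 2 ≤ 2 steps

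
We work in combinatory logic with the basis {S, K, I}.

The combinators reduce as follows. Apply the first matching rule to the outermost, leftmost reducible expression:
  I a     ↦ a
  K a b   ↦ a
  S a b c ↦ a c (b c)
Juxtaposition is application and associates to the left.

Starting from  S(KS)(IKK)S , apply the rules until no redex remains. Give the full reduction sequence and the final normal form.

Answer: normal form = SK  (in 4 steps)

Derivation:
  start: S(KS)(IKK)S
  step 1: KSS(IKKS)
  step 2: S(IKKS)
  step 3: S(KKS)
  step 4: SK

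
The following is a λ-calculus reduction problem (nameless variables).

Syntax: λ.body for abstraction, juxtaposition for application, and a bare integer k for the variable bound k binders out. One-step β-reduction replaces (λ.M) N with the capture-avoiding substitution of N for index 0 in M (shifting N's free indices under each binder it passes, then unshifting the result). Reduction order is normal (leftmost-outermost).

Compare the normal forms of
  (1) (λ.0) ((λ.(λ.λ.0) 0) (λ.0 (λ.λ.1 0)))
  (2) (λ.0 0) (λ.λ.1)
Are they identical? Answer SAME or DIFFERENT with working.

Term A:
  start: (λ.0) ((λ.(λ.λ.0) 0) (λ.0 (λ.λ.1 0)))
  →1  (λ.(λ.λ.0) 0) (λ.0 (λ.λ.1 0))
  →2  (λ.λ.0) (λ.0 (λ.λ.1 0))
  →3  λ.0

Term B:
  start: (λ.0 0) (λ.λ.1)
  →1  (λ.λ.1) (λ.λ.1)
  →2  λ.λ.λ.1

Answer: DIFFERENT — A ⇓ λ.0, B ⇓ λ.λ.λ.1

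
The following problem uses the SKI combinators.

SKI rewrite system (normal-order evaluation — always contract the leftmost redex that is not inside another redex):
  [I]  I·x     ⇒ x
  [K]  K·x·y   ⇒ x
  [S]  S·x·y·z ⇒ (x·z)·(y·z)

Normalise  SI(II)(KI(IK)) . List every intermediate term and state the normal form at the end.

  start: SI(II)(KI(IK))
  step 1: I(KI(IK))(II(KI(IK)))
  step 2: KI(IK)(II(KI(IK)))
  step 3: I(II(KI(IK)))
  step 4: II(KI(IK))
  step 5: I(KI(IK))
  step 6: KI(IK)
  step 7: I

Answer: normal form = I  (in 7 steps)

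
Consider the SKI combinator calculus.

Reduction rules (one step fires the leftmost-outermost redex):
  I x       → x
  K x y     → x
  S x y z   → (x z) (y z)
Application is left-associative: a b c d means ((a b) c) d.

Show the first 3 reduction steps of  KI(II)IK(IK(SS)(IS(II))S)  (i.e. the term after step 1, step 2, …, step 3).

  start: KI(II)IK(IK(SS)(IS(II))S)
  step 1: IIK(IK(SS)(IS(II))S)
  step 2: IK(IK(SS)(IS(II))S)
  step 3: K(IK(SS)(IS(II))S)

Answer: after 3 steps: K(IK(SS)(IS(II))S)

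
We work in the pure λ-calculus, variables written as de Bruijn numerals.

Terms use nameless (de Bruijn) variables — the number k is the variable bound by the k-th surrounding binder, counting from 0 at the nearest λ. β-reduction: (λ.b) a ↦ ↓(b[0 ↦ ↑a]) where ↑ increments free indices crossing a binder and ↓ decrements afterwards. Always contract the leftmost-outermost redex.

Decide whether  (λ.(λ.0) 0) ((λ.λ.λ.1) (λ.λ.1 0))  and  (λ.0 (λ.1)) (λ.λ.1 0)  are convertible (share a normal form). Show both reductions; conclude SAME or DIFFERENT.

Answer: DIFFERENT — A ⇓ λ.λ.1, B ⇓ λ.λ.λ.1 0

Reduction:
Term A:
  start: (λ.(λ.0) 0) ((λ.λ.λ.1) (λ.λ.1 0))
  step 1: (λ.0) ((λ.λ.λ.1) (λ.λ.1 0))
  step 2: (λ.λ.λ.1) (λ.λ.1 0)
  step 3: λ.λ.1

Term B:
  start: (λ.0 (λ.1)) (λ.λ.1 0)
  step 1: (λ.λ.1 0) (λ.λ.λ.1 0)
  step 2: λ.(λ.λ.λ.1 0) 0
  step 3: λ.λ.λ.1 0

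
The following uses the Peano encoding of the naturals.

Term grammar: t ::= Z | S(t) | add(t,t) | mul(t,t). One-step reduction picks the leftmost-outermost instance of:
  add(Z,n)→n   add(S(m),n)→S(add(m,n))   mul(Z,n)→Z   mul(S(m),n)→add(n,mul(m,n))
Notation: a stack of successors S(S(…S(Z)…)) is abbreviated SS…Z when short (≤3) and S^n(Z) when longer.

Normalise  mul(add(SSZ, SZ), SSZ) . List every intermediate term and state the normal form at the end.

Answer: normal form = S^6(Z)  (in 16 steps)

Reduction:
  start: mul(add(SSZ, SZ), SSZ)
  [1] mul(S(add(SZ, SZ)), SSZ)
  [2] add(SSZ, mul(add(SZ, SZ), SSZ))
  [3] S(add(SZ, mul(add(SZ, SZ), SSZ)))
  [4] S(S(add(Z, mul(add(SZ, SZ), SSZ))))
  [5] S(S(mul(add(SZ, SZ), SSZ)))
  [6] S(S(mul(S(add(Z, SZ)), SSZ)))
  [7] S(S(add(SSZ, mul(add(Z, SZ), SSZ))))
  [8] S(S(S(add(SZ, mul(add(Z, SZ), SSZ)))))
  [9] S(S(S(S(add(Z, mul(add(Z, SZ), SSZ))))))
  [10] S(S(S(S(mul(add(Z, SZ), SSZ)))))
  [11] S(S(S(S(mul(SZ, SSZ)))))
  [12] S(S(S(S(add(SSZ, mul(Z, SSZ))))))
  [13] S(S(S(S(S(add(SZ, mul(Z, SSZ)))))))
  [14] S(S(S(S(S(S(add(Z, mul(Z, SSZ))))))))
  [15] S(S(S(S(S(S(mul(Z, SSZ)))))))
  [16] S^6(Z)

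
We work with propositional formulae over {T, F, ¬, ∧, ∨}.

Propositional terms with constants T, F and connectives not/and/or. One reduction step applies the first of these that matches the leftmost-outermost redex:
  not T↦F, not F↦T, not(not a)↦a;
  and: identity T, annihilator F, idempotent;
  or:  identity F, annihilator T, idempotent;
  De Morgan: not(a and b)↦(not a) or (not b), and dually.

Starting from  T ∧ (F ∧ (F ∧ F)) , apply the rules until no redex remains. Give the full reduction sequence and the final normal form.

  start: T ∧ (F ∧ (F ∧ F))
  step 1: F ∧ (F ∧ F)
  step 2: F

Answer: normal form = F  (in 2 steps)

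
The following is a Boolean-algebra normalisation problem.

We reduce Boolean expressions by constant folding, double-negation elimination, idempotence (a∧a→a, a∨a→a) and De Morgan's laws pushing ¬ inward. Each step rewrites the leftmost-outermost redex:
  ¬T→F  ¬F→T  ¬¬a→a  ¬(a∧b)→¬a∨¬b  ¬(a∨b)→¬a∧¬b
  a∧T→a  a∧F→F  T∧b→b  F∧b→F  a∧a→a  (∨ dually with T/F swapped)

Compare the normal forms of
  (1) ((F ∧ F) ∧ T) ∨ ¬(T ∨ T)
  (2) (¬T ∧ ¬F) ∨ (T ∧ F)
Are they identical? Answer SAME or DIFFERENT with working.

Answer: SAME — A ⇓ F, B ⇓ F

Derivation:
Term A:
  start: ((F ∧ F) ∧ T) ∨ ¬(T ∨ T)
  [1] (F ∧ F) ∨ ¬(T ∨ T)
  [2] F ∨ ¬(T ∨ T)
  [3] ¬(T ∨ T)
  [4] ¬T ∧ ¬T
  [5] ¬T
  [6] F

Term B:
  start: (¬T ∧ ¬F) ∨ (T ∧ F)
  [1] (F ∧ ¬F) ∨ (T ∧ F)
  [2] F ∨ (T ∧ F)
  [3] T ∧ F
  [4] F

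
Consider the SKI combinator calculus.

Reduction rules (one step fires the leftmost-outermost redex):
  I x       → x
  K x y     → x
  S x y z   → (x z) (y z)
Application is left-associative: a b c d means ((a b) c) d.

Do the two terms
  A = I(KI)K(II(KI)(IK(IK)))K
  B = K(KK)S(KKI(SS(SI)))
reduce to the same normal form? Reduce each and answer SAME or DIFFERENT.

Answer: SAME — A ⇓ K, B ⇓ K

Working:
Term A:
  start: I(KI)K(II(KI)(IK(IK)))K
  →1  KIK(II(KI)(IK(IK)))K
  →2  I(II(KI)(IK(IK)))K
  →3  II(KI)(IK(IK))K
  →4  I(KI)(IK(IK))K
  →5  KI(IK(IK))K
  →6  IK
  →7  K

Term B:
  start: K(KK)S(KKI(SS(SI)))
  →1  KK(KKI(SS(SI)))
  →2  K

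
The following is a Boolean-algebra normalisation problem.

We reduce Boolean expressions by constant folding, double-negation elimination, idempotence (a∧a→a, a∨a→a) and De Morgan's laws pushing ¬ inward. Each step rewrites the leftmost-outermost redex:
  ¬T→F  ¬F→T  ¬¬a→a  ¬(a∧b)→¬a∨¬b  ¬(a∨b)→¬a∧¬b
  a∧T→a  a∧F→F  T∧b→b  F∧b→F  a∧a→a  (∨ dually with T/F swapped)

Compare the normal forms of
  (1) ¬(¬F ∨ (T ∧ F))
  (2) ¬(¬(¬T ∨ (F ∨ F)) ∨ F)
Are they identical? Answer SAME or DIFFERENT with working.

Term A:
  start: ¬(¬F ∨ (T ∧ F))
  →1  ¬¬F ∧ ¬(T ∧ F)
  →2  F ∧ ¬(T ∧ F)
  →3  F

Term B:
  start: ¬(¬(¬T ∨ (F ∨ F)) ∨ F)
  →1  ¬¬(¬T ∨ (F ∨ F)) ∧ ¬F
  →2  (¬T ∨ (F ∨ F)) ∧ ¬F
  →3  (F ∨ (F ∨ F)) ∧ ¬F
  →4  (F ∨ F) ∧ ¬F
  →5  F ∧ ¬F
  →6  F

Answer: SAME — A ⇓ F, B ⇓ F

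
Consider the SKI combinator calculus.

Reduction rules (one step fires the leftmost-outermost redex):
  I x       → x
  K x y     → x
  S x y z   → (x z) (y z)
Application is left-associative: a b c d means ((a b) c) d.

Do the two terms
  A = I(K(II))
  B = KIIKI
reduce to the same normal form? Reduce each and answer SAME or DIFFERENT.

Term A:
  start: I(K(II))
  step 1: K(II)
  step 2: KI

Term B:
  start: KIIKI
  step 1: IKI
  step 2: KI

Answer: SAME — A ⇓ KI, B ⇓ KI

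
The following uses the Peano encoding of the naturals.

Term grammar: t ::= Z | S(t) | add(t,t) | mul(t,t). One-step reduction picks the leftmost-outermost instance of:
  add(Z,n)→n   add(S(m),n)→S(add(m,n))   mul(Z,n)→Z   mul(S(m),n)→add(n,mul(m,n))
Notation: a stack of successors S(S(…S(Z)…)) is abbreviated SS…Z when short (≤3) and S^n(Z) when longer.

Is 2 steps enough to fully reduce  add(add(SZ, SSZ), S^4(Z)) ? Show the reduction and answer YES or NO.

  start: add(add(SZ, SSZ), S^4(Z))
  step 1: add(S(add(Z, SSZ)), S^4(Z))
  step 2: S(add(add(Z, SSZ), S^4(Z)))

Answer: NO — after 2 steps the term is S(add(add(Z, SSZ), S^4(Z))), not yet normal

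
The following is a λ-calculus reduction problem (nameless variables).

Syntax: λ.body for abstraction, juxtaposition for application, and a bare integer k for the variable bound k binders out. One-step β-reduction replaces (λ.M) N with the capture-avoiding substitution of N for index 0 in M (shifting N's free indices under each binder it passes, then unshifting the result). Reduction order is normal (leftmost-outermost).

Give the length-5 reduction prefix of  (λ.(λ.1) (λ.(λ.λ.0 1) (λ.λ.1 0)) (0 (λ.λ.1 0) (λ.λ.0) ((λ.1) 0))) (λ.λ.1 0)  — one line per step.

Answer: after 5 steps: λ.(λ.λ.1 0) (λ.λ.0) ((λ.λ.λ.1 0) (λ.λ.1 0)) 0

Working:
  start: (λ.(λ.1) (λ.(λ.λ.0 1) (λ.λ.1 0)) (0 (λ.λ.1 0) (λ.λ.0) ((λ.1) 0))) (λ.λ.1 0)
  step 1: (λ.λ.λ.1 0) (λ.(λ.λ.0 1) (λ.λ.1 0)) ((λ.λ.1 0) (λ.λ.1 0) (λ.λ.0) ((λ.λ.λ.1 0) (λ.λ.1 0)))
  step 2: (λ.λ.1 0) ((λ.λ.1 0) (λ.λ.1 0) (λ.λ.0) ((λ.λ.λ.1 0) (λ.λ.1 0)))
  step 3: λ.(λ.λ.1 0) (λ.λ.1 0) (λ.λ.0) ((λ.λ.λ.1 0) (λ.λ.1 0)) 0
  step 4: λ.(λ.(λ.λ.1 0) 0) (λ.λ.0) ((λ.λ.λ.1 0) (λ.λ.1 0)) 0
  step 5: λ.(λ.λ.1 0) (λ.λ.0) ((λ.λ.λ.1 0) (λ.λ.1 0)) 0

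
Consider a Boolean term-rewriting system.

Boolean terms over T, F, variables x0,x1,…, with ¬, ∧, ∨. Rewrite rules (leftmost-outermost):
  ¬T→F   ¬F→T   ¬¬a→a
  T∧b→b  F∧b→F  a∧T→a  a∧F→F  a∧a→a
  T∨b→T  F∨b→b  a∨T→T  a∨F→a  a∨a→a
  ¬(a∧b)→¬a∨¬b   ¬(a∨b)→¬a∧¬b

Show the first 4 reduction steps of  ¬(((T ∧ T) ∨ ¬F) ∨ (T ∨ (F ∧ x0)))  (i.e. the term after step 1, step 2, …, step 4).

  start: ¬(((T ∧ T) ∨ ¬F) ∨ (T ∨ (F ∧ x0)))
  step 1: ¬((T ∧ T) ∨ ¬F) ∧ ¬(T ∨ (F ∧ x0))
  step 2: (¬(T ∧ T) ∧ ¬¬F) ∧ ¬(T ∨ (F ∧ x0))
  step 3: ((¬T ∨ ¬T) ∧ ¬¬F) ∧ ¬(T ∨ (F ∧ x0))
  step 4: (¬T ∧ ¬¬F) ∧ ¬(T ∨ (F ∧ x0))

Answer: after 4 steps: (¬T ∧ ¬¬F) ∧ ¬(T ∨ (F ∧ x0))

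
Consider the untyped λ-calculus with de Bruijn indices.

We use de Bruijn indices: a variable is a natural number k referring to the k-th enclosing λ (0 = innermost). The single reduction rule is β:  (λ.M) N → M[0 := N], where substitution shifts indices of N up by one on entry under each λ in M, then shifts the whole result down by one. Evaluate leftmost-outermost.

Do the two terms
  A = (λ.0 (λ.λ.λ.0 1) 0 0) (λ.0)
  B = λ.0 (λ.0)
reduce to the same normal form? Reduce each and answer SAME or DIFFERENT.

Term A:
  start: (λ.0 (λ.λ.λ.0 1) 0 0) (λ.0)
  [1] (λ.0) (λ.λ.λ.0 1) (λ.0) (λ.0)
  [2] (λ.λ.λ.0 1) (λ.0) (λ.0)
  [3] (λ.λ.0 1) (λ.0)
  [4] λ.0 (λ.0)

Term B:
  start: λ.0 (λ.0)

Answer: SAME — A ⇓ λ.0 (λ.0), B ⇓ λ.0 (λ.0)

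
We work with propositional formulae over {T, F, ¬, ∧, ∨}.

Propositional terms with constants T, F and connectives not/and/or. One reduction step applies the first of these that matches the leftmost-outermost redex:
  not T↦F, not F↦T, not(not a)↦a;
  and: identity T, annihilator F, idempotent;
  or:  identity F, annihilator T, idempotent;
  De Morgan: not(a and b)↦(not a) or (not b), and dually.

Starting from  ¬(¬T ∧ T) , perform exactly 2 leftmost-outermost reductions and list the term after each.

  start: ¬(¬T ∧ T)
  →1  ¬¬T ∨ ¬T
  →2  T ∨ ¬T

Answer: after 2 steps: T ∨ ¬T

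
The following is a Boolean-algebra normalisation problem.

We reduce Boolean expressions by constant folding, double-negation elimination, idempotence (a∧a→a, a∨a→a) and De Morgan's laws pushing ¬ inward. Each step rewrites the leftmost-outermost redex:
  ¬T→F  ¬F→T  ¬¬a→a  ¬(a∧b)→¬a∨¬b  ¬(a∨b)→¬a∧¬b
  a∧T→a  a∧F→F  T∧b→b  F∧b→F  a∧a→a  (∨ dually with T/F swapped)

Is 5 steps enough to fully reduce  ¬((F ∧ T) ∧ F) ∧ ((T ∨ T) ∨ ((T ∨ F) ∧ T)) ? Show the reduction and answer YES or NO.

Answer: NO — after 5 steps the term is T ∧ ((T ∨ T) ∨ ((T ∨ F) ∧ T)), not yet normal

Derivation:
  start: ¬((F ∧ T) ∧ F) ∧ ((T ∨ T) ∨ ((T ∨ F) ∧ T))
  step 1: (¬(F ∧ T) ∨ ¬F) ∧ ((T ∨ T) ∨ ((T ∨ F) ∧ T))
  step 2: ((¬F ∨ ¬T) ∨ ¬F) ∧ ((T ∨ T) ∨ ((T ∨ F) ∧ T))
  step 3: ((T ∨ ¬T) ∨ ¬F) ∧ ((T ∨ T) ∨ ((T ∨ F) ∧ T))
  step 4: (T ∨ ¬F) ∧ ((T ∨ T) ∨ ((T ∨ F) ∧ T))
  step 5: T ∧ ((T ∨ T) ∨ ((T ∨ F) ∧ T))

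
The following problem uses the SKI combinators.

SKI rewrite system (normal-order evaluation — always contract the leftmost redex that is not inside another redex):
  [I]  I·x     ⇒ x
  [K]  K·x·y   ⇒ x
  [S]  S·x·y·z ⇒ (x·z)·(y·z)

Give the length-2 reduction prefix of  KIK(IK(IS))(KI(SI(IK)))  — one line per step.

Answer: after 2 steps: IK(IS)(KI(SI(IK)))

Working:
  start: KIK(IK(IS))(KI(SI(IK)))
  →1  I(IK(IS))(KI(SI(IK)))
  →2  IK(IS)(KI(SI(IK)))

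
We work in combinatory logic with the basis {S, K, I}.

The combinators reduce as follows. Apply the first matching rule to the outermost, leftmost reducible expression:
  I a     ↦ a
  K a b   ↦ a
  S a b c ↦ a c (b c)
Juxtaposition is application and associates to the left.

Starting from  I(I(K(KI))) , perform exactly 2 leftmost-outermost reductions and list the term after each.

  start: I(I(K(KI)))
  step 1: I(K(KI))
  step 2: K(KI)

Answer: after 2 steps: K(KI)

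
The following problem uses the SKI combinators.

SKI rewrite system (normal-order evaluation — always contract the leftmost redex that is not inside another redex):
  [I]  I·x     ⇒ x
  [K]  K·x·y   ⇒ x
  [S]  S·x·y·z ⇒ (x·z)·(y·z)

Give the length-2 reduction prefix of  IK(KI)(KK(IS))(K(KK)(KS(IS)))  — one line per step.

  start: IK(KI)(KK(IS))(K(KK)(KS(IS)))
  →1  K(KI)(KK(IS))(K(KK)(KS(IS)))
  →2  KI(K(KK)(KS(IS)))

Answer: after 2 steps: KI(K(KK)(KS(IS)))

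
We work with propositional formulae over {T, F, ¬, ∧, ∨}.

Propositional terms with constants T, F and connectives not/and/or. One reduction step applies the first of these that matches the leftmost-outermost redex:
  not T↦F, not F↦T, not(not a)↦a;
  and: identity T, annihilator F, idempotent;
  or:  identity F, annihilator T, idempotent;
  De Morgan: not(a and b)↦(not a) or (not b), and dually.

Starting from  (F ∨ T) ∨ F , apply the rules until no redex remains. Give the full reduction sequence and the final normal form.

  start: (F ∨ T) ∨ F
  step 1: F ∨ T
  step 2: T

Answer: normal form = T  (in 2 steps)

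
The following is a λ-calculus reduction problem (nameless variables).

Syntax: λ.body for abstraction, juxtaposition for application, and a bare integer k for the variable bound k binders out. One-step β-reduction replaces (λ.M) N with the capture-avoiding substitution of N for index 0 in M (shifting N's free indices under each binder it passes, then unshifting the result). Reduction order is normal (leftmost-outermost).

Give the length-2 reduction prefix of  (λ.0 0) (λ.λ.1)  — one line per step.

Answer: after 2 steps: λ.λ.λ.1

Derivation:
  start: (λ.0 0) (λ.λ.1)
  step 1: (λ.λ.1) (λ.λ.1)
  step 2: λ.λ.λ.1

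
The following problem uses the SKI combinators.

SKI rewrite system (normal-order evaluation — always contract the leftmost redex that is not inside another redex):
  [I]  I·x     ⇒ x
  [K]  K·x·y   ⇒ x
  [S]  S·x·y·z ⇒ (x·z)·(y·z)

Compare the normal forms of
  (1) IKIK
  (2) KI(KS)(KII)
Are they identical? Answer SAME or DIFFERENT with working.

Answer: SAME — A ⇓ I, B ⇓ I

Working:
Term A:
  start: IKIK
  →1  KIK
  →2  I

Term B:
  start: KI(KS)(KII)
  →1  I(KII)
  →2  KII
  →3  I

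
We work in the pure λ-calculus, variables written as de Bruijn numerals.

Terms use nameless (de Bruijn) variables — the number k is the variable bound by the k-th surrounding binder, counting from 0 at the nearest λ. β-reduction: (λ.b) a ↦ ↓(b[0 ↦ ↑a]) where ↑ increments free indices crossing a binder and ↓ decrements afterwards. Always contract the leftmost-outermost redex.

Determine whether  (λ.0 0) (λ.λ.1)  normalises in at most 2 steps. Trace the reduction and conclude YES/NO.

  start: (λ.0 0) (λ.λ.1)
  [1] (λ.λ.1) (λ.λ.1)
  [2] λ.λ.λ.1

Answer: YES — reaches normal form λ.λ.λ.1 in 2 ≤ 2 steps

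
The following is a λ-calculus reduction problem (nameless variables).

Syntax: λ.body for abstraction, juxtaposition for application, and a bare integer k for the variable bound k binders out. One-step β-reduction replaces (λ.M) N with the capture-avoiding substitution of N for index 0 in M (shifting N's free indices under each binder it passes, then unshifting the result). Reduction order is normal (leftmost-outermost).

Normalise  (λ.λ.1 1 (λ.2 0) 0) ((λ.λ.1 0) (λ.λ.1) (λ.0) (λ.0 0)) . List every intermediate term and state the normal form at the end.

  start: (λ.λ.1 1 (λ.2 0) 0) ((λ.λ.1 0) (λ.λ.1) (λ.0) (λ.0 0))
  →1  λ.(λ.λ.1 0) (λ.λ.1) (λ.0) (λ.0 0) ((λ.λ.1 0) (λ.λ.1) (λ.0) (λ.0 0)) (λ.(λ.λ.1 0) (λ.λ.1) (λ.0) (λ.0 0) 0) 0
  →2  λ.(λ.(λ.λ.1) 0) (λ.0) (λ.0 0) ((λ.λ.1 0) (λ.λ.1) (λ.0) (λ.0 0)) (λ.(λ.λ.1 0) (λ.λ.1) (λ.0) (λ.0 0) 0) 0
  →3  λ.(λ.λ.1) (λ.0) (λ.0 0) ((λ.λ.1 0) (λ.λ.1) (λ.0) (λ.0 0)) (λ.(λ.λ.1 0) (λ.λ.1) (λ.0) (λ.0 0) 0) 0
  →4  λ.(λ.λ.0) (λ.0 0) ((λ.λ.1 0) (λ.λ.1) (λ.0) (λ.0 0)) (λ.(λ.λ.1 0) (λ.λ.1) (λ.0) (λ.0 0) 0) 0
  →5  λ.(λ.0) ((λ.λ.1 0) (λ.λ.1) (λ.0) (λ.0 0)) (λ.(λ.λ.1 0) (λ.λ.1) (λ.0) (λ.0 0) 0) 0
  →6  λ.(λ.λ.1 0) (λ.λ.1) (λ.0) (λ.0 0) (λ.(λ.λ.1 0) (λ.λ.1) (λ.0) (λ.0 0) 0) 0
  →7  λ.(λ.(λ.λ.1) 0) (λ.0) (λ.0 0) (λ.(λ.λ.1 0) (λ.λ.1) (λ.0) (λ.0 0) 0) 0
  →8  λ.(λ.λ.1) (λ.0) (λ.0 0) (λ.(λ.λ.1 0) (λ.λ.1) (λ.0) (λ.0 0) 0) 0
  →9  λ.(λ.λ.0) (λ.0 0) (λ.(λ.λ.1 0) (λ.λ.1) (λ.0) (λ.0 0) 0) 0
  →10  λ.(λ.0) (λ.(λ.λ.1 0) (λ.λ.1) (λ.0) (λ.0 0) 0) 0
  →11  λ.(λ.(λ.λ.1 0) (λ.λ.1) (λ.0) (λ.0 0) 0) 0
  →12  λ.(λ.λ.1 0) (λ.λ.1) (λ.0) (λ.0 0) 0
  →13  λ.(λ.(λ.λ.1) 0) (λ.0) (λ.0 0) 0
  →14  λ.(λ.λ.1) (λ.0) (λ.0 0) 0
  →15  λ.(λ.λ.0) (λ.0 0) 0
  →16  λ.(λ.0) 0
  →17  λ.0

Answer: normal form = λ.0  (in 17 steps)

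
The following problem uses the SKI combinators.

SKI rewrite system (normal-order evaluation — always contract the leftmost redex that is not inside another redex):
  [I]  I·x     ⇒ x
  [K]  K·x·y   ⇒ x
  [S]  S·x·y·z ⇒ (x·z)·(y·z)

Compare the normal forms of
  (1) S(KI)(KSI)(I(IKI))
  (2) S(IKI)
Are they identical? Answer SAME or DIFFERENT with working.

Term A:
  start: S(KI)(KSI)(I(IKI))
  →1  KI(I(IKI))(KSI(I(IKI)))
  →2  I(KSI(I(IKI)))
  →3  KSI(I(IKI))
  →4  S(I(IKI))
  →5  S(IKI)
  →6  S(KI)

Term B:
  start: S(IKI)
  →1  S(KI)

Answer: SAME — A ⇓ S(KI), B ⇓ S(KI)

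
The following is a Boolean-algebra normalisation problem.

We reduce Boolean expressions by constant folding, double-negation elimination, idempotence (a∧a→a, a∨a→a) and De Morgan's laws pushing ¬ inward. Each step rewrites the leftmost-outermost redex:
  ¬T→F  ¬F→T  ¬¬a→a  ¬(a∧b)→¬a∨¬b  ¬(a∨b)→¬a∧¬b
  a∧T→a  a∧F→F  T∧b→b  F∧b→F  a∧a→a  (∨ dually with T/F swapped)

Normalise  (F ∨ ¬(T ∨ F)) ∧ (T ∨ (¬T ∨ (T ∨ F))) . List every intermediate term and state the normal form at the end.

Answer: normal form = F  (in 5 steps)

Reduction:
  start: (F ∨ ¬(T ∨ F)) ∧ (T ∨ (¬T ∨ (T ∨ F)))
  step 1: ¬(T ∨ F) ∧ (T ∨ (¬T ∨ (T ∨ F)))
  step 2: (¬T ∧ ¬F) ∧ (T ∨ (¬T ∨ (T ∨ F)))
  step 3: (F ∧ ¬F) ∧ (T ∨ (¬T ∨ (T ∨ F)))
  step 4: F ∧ (T ∨ (¬T ∨ (T ∨ F)))
  step 5: F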